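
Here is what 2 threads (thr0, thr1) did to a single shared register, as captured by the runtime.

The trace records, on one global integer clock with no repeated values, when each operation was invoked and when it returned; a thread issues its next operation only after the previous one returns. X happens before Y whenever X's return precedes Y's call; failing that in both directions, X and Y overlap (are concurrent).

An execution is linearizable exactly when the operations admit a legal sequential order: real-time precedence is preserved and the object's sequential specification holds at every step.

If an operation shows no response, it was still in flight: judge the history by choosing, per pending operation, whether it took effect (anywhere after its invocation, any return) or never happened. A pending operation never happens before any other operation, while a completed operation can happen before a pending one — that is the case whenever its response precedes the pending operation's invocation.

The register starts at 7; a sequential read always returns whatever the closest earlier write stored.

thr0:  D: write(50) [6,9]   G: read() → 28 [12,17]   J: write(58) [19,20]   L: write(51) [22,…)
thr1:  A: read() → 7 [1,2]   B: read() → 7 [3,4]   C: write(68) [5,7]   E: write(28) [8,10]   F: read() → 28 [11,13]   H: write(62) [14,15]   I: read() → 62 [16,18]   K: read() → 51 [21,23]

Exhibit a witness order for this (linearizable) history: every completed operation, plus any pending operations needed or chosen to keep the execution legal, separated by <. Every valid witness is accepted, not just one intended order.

step 1: A read() → 7 — value 7
step 2: B read() → 7 — value 7
step 3: C write(68) — value 68
step 4: D write(50) — value 50
step 5: E write(28) — value 28
step 6: F read() → 28 — value 28
step 7: G read() → 28 — value 28
step 8: H write(62) — value 62
step 9: I read() → 62 — value 62
step 10: J write(58) — value 58
step 11: L write(51) (pending, included) — value 51
step 12: K read() → 51 — value 51

A < B < C < D < E < F < G < H < I < J < L < K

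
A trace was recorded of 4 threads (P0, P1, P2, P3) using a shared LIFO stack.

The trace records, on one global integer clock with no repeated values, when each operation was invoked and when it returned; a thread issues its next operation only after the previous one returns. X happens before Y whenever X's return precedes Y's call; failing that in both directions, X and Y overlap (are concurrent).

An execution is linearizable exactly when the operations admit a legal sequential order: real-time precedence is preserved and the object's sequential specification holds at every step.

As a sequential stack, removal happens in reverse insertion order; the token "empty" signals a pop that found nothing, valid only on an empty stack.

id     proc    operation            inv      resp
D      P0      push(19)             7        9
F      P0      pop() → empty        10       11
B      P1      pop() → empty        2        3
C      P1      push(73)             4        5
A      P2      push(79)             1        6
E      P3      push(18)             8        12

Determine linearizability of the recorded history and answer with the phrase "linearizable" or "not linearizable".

cut after 10 events: linearizable; cut after 11 events (F responds, time 11): not linearizable
real-time-consistent orders of the 5 completed operations: 3 — all fail the LIFO stack replay
no escape via the 1 pending operation (E): every completion choice fails
e.g. A, B, C, D, F (pending dropped): illegal at step 2, since B pop() → empty cannot apply there
e.g. B, A, C, D, F (pending dropped): illegal at step 5, since F pop() → empty cannot apply there

not linearizable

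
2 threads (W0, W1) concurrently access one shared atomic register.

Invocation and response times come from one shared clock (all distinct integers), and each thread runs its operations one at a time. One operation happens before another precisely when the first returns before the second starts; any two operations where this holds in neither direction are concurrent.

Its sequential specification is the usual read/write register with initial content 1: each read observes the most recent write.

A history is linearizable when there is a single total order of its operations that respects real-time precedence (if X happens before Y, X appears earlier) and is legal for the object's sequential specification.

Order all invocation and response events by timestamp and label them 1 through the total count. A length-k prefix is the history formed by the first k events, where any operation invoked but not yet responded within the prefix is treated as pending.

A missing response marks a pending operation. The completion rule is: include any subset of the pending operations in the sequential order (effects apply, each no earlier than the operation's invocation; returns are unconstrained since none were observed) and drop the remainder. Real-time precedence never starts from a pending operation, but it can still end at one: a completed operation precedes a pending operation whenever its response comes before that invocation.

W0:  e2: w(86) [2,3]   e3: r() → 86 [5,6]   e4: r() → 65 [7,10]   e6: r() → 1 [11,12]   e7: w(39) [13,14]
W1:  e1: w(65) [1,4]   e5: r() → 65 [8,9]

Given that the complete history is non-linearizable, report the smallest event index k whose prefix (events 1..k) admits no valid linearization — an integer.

a valid linearization of events 1..8 exists, for instance e1, e2, e3:
step 1: e1 w(65) — value 65
step 2: e2 w(86) — value 86
step 3: e3 r() → 86 — value 86
include event 9 — e5 responding at 9 — and every candidate order breaks
completion choices over the 1 pending operation (e4) were checked; none helps
take e1, e2, e3, e5 (pending dropped): step 4 already fails, because e5 r() → 65 cannot occur there
take e2, e1, e3, e5 (pending dropped): step 3 already fails, because e3 r() → 86 cannot occur there

9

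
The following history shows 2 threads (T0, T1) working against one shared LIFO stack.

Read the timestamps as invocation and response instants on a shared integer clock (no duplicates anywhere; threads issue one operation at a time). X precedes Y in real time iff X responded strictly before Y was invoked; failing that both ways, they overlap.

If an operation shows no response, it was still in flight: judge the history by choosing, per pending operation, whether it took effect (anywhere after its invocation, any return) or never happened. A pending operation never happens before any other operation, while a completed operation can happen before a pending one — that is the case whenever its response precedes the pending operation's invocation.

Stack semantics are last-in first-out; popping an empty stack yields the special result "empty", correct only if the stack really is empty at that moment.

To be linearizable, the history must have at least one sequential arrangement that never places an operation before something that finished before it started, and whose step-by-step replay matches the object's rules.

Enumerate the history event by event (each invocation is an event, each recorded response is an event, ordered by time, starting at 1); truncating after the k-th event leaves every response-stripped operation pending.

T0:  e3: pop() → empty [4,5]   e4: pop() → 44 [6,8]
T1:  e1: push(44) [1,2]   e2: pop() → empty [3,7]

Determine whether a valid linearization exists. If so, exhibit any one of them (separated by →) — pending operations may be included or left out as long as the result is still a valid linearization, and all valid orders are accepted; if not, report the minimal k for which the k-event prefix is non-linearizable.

not linearizable — minimal violating prefix: 7 events

events 1..6 are fine; event 7 — the response of e2 at time 7 — makes the prefix non-linearizable
all 2 real-time-respecting orders fail — 3 completed LIFO stack operations, no legal replay
every completion of the 1 pending operation (e4) was checked; none linearizes
sample order e1, e2, e3 (pending dropped) stalls at step 2 — e2 pop() → empty has no legal effect
sample order e1, e3, e2 (pending dropped) stalls at step 2 — e3 pop() → empty has no legal effect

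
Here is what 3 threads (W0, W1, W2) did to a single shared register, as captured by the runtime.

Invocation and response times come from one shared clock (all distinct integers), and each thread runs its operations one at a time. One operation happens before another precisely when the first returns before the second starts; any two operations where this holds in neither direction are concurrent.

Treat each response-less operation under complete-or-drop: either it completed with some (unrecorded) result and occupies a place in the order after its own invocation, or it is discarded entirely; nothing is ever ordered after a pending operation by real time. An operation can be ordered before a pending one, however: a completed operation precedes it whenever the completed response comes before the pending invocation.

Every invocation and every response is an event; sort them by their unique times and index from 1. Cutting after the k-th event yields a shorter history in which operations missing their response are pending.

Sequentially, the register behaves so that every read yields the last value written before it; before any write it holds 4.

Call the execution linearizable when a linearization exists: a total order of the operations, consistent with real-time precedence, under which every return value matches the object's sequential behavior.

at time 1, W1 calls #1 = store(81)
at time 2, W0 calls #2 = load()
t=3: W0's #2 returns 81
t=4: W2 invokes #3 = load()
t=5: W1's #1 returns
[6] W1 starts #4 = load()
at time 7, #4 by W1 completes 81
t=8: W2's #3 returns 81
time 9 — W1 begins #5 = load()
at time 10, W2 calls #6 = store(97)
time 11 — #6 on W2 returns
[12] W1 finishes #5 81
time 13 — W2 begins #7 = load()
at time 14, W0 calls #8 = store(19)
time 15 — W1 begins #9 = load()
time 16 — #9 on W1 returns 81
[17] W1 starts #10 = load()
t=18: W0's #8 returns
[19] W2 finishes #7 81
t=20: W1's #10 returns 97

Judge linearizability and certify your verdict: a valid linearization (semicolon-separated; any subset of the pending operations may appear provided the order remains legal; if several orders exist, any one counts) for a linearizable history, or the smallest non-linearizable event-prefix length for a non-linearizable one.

through event 15 a valid linearization exists; event 16 (#9 responding at time 16) ends that
no legal order exists: 10 real-time-consistent candidates over 7 completed register operations, all rejected
include/drop combinations of the 2 pending operations (#7, #8) were all tried; none helps
take #1, #2, #3, #4, #5, #6, #9 (pending dropped): step 7 already fails, because #9 load() → 81 cannot occur there
take #1, #2, #3, #4, #6, #5, #9 (pending dropped): step 6 already fails, because #5 load() → 81 cannot occur there

not linearizable — minimal violating prefix: 16 events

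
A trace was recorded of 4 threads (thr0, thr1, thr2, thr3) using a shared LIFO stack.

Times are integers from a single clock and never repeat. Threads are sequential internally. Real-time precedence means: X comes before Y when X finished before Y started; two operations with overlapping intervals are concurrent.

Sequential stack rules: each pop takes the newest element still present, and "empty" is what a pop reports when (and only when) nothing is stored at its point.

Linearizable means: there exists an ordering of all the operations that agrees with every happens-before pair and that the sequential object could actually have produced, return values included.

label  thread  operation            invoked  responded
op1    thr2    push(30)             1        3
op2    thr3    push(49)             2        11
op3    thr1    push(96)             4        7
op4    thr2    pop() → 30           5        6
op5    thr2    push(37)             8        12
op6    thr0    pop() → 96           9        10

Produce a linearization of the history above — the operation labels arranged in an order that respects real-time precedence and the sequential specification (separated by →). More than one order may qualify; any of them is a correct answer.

op1 → op4 → op2 → op3 → op6 → op5

1. op1 push(30), leaving stack <30>
2. op4 pop() → 30, leaving stack <>
3. op2 push(49), leaving stack <49>
4. op3 push(96), leaving stack <49,96>
5. op6 pop() → 96, leaving stack <49>
6. op5 push(37), leaving stack <49,37>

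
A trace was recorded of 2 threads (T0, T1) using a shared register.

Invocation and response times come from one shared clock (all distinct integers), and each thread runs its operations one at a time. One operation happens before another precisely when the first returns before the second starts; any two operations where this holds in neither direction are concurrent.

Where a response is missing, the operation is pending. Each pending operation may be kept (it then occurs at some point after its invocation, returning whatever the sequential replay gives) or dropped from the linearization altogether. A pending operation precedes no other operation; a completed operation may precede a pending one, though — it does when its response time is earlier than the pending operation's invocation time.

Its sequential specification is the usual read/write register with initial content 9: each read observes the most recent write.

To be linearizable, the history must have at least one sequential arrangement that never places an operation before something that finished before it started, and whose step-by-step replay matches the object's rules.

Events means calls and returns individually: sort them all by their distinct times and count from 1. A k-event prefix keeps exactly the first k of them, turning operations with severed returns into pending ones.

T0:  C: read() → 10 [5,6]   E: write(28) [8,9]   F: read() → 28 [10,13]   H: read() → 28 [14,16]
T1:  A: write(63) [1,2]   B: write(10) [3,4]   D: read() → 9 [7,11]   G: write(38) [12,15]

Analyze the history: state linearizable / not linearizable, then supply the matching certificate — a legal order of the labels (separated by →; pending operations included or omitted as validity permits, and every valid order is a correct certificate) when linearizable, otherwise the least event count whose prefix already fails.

not linearizable — minimal violating prefix: 11 events

already the first 11 events (up to D's response at time 11) admit no linearization; the first 10 still do
the 5 completed operations admit 2 real-time orders; each fails the register replay
no completion choice of the 1 pending operation (F) rescues it — every subset was tried
for example A, B, C, D, E (pending dropped) fails at step 4: D read() → 9 is not legal there
for example A, B, C, E, D (pending dropped) fails at step 5: D read() → 9 is not legal there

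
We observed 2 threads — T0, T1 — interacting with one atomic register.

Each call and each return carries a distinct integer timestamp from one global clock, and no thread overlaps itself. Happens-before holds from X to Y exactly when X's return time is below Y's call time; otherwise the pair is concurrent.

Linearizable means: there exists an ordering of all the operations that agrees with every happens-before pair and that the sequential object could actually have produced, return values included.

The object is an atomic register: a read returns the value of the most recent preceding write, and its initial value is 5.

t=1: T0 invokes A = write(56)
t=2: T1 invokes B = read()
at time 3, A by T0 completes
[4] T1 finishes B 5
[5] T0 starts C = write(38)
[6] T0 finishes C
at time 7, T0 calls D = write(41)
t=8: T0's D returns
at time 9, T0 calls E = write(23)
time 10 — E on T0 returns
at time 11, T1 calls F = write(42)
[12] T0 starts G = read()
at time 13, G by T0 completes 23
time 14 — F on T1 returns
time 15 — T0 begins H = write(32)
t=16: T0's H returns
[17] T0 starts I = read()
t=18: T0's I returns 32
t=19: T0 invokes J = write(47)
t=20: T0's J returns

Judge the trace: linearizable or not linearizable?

witness order: B, A, C, D, E, G, F, H, I, J
after step 1 (B read() → 5): value 5
after step 2 (A write(56)): value 56
after step 3 (C write(38)): value 38
after step 4 (D write(41)): value 41
after step 5 (E write(23)): value 23
after step 6 (G read() → 23): value 23
after step 7 (F write(42)): value 42
after step 8 (H write(32)): value 32
after step 9 (I read() → 32): value 32
after step 10 (J write(47)): value 47

linearizable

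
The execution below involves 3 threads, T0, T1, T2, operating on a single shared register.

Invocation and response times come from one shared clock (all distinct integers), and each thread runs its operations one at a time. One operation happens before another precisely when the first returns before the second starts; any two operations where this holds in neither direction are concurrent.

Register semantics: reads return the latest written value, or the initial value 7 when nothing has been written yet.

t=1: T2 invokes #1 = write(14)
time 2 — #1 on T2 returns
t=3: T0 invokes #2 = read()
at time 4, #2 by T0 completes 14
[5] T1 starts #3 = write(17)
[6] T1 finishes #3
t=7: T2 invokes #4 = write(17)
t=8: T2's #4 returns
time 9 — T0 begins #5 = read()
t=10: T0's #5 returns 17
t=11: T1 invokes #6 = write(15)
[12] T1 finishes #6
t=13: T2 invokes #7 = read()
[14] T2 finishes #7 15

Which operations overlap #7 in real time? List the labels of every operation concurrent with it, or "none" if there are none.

none

#7 runs from 13 to 14; window-overlapping ops are concurrent
#1 [1,2]: before
#2 [3,4]: before
#3 [5,6]: before
#4 [7,8]: before
#5 [9,10]: before
#6 [11,12]: before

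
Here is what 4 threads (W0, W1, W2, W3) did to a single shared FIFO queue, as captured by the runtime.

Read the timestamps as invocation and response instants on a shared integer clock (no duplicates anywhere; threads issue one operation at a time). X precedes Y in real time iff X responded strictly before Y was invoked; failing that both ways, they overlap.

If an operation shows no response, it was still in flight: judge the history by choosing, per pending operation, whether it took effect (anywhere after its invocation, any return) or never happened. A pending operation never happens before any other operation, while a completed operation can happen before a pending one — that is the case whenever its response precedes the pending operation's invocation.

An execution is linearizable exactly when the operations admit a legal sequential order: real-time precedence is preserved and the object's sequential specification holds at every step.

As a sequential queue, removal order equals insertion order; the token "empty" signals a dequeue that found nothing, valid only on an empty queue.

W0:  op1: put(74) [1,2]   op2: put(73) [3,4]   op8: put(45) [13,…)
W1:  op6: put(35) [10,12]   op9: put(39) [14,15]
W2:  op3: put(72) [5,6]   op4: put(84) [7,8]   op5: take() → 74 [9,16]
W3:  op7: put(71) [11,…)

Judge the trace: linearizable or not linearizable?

one valid linearization: op1, op2, op3, op4, op5, op6, op7, op8, op9
after step 1 (op1 put(74)): queue <74>
after step 2 (op2 put(73)): queue <74,73>
after step 3 (op3 put(72)): queue <74,73,72>
after step 4 (op4 put(84)): queue <74,73,72,84>
after step 5 (op5 take() → 74): queue <73,72,84>
after step 6 (op6 put(35)): queue <73,72,84,35>
after step 7 (op7 put(71) (pending, included)): queue <73,72,84,35,71>
after step 8 (op8 put(45) (pending, included)): queue <73,72,84,35,71,45>
after step 9 (op9 put(39)): queue <73,72,84,35,71,45,39>

linearizable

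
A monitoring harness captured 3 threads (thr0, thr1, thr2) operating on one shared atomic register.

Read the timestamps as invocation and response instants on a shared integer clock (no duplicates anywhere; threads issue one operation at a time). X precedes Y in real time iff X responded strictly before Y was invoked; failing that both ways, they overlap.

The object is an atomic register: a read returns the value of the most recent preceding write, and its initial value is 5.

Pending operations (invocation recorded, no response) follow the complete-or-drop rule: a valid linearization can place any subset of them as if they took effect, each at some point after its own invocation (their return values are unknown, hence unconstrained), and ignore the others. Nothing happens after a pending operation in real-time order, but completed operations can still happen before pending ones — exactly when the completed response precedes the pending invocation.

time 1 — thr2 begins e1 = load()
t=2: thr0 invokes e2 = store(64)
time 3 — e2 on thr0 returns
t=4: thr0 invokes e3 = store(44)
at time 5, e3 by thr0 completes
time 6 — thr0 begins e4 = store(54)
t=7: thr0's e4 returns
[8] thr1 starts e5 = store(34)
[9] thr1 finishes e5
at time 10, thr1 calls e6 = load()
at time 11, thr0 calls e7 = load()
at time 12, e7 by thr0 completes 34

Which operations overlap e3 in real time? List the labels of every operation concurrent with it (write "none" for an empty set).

concurrent with e3 ([4,5]): every op whose interval crosses 4..5
e1 [1,…): concurrent
e2 [2,3]: before
e4 [6,7]: after
e5 [8,9]: after
e6 [10,…): after
e7 [11,12]: after

e1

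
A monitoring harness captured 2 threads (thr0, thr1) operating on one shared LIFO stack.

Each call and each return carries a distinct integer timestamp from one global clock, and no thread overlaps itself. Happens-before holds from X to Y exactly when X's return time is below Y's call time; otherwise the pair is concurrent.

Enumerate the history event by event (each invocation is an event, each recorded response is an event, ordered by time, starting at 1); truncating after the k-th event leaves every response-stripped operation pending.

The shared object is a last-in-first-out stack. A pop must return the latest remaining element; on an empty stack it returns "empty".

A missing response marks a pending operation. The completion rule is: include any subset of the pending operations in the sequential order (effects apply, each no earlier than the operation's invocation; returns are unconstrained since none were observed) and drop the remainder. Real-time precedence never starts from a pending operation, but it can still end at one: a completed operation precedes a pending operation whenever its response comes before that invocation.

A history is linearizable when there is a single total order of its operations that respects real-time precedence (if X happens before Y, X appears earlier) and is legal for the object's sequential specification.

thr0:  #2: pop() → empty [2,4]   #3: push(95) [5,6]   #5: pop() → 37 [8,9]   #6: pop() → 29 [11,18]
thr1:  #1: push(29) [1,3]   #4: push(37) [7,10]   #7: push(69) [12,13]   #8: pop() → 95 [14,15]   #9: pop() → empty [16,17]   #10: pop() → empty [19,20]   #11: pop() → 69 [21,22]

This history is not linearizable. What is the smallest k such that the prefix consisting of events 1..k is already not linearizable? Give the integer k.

17

events 1..16 are linearizable, e.g. via #2, #1, #3, #4, #5, #7, #6, #8:
1. #2 pop() → empty, leaving stack <>
2. #1 push(29), leaving stack <29>
3. #3 push(95), leaving stack <29,95>
4. #4 push(37), leaving stack <29,95,37>
5. #5 pop() → 37, leaving stack <29,95>
6. #7 push(69), leaving stack <29,95,69>
7. #6 pop() (pending, included), leaving stack <29,95>
8. #8 pop() → 95, leaving stack <29>
once event 17 joins (#9's response, time 17), exhaustive search finds no witness
completion choices over the 1 pending operation (#6) were checked; none helps
sample order #1, #2, #3, #4, #5, #7, #8, #9 (pending dropped) stalls at step 2 — #2 pop() → empty has no legal effect
sample order #1, #2, #3, #5, #4, #7, #8, #9 (pending dropped) stalls at step 2 — #2 pop() → empty has no legal effect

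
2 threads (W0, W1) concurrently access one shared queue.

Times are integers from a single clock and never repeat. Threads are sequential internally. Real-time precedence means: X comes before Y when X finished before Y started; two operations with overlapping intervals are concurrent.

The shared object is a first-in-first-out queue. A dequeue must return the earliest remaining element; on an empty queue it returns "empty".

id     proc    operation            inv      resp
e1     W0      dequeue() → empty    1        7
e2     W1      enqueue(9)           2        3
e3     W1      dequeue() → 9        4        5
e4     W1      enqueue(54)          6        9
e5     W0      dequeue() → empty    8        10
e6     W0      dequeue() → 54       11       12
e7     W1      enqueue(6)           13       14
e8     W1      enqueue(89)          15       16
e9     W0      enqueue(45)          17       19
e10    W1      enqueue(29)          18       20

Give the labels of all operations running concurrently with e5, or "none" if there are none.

e5 spans [8,10]: anything still running between times 8 and 10 counts as concurrent
e1 [1,7]: before
e2 [2,3]: before
e3 [4,5]: before
e4 [6,9]: concurrent
e6 [11,12]: after
e7 [13,14]: after
e8 [15,16]: after
e9 [17,19]: after
e10 [18,20]: after

e4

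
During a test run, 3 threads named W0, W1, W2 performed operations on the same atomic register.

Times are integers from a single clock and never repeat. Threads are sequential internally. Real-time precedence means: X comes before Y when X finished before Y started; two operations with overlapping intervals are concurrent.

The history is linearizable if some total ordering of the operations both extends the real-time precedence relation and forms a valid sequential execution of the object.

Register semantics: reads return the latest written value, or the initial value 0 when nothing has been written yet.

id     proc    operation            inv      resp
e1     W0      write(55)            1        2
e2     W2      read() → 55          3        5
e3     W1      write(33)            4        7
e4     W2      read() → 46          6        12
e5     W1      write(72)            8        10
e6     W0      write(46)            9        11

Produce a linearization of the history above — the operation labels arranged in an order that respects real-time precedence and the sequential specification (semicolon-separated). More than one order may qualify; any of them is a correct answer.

1. e1 write(55), leaving value 55
2. e2 read() → 55, leaving value 55
3. e3 write(33), leaving value 33
4. e5 write(72), leaving value 72
5. e6 write(46), leaving value 46
6. e4 read() → 46, leaving value 46

e1; e2; e3; e5; e6; e4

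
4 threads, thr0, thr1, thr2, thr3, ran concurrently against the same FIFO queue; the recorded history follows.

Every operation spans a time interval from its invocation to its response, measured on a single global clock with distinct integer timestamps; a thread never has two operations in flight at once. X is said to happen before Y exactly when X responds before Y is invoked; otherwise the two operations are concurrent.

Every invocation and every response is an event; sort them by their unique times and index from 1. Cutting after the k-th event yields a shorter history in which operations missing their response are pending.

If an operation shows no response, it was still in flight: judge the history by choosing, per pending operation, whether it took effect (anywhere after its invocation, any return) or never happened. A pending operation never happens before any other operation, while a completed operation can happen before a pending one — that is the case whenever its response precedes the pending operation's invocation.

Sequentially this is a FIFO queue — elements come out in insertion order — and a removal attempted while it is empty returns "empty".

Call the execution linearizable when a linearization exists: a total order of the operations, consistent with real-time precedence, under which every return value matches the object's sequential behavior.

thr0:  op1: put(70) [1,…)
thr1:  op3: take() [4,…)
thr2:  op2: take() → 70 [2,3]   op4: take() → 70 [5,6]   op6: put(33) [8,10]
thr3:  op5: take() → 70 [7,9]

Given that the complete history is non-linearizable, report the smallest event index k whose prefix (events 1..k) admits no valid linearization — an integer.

events 1..5 are still linearizable — one witness is op1, op2:
step 1: op1 put(70) (pending, included) — queue <70>
step 2: op2 take() → 70 — queue <>
adding event 6 (op4 responds at 6) leaves no legal real-time order
completion choices over the 2 pending operations (op1, op3) were checked; none helps
sample order op2, op4 (pending dropped) stalls at step 1 — op2 take() → 70 has no legal effect

6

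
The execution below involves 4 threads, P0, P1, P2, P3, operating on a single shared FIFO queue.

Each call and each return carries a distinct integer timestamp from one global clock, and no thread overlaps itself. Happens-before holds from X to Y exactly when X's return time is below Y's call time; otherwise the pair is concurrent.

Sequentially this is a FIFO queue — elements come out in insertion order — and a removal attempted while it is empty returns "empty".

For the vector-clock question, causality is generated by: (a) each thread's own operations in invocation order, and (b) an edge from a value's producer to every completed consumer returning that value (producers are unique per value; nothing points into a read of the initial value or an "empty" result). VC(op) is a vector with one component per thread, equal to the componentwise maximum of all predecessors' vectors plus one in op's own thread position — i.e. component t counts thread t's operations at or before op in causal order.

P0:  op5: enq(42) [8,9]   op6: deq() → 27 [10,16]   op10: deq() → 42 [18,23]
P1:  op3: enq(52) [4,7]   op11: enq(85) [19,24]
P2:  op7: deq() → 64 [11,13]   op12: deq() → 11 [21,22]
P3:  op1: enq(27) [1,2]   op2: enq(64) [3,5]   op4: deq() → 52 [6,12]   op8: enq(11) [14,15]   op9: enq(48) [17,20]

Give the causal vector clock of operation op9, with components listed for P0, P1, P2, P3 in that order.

op1 (invocation 1): nothing precedes it; P3's component alone gives (0, 0, 0, 1)
op3 (invocation 4): nothing precedes it; P1's component alone gives (0, 1, 0, 0)
op5 (invocation 8): nothing precedes it; P0's component alone gives (1, 0, 0, 0)
merge at op2 (invoked 3): VC(op1)=(0, 0, 0, 1), own-thread bump on P3 → (0, 0, 0, 2)
merge at op11 (invoked 19): VC(op3)=(0, 1, 0, 0), own-thread bump on P1 → (0, 2, 0, 0)
merge at op7 (invoked 11): VC(op2)=(0, 0, 0, 2), own-thread bump on P2 → (0, 0, 1, 2)
merge at op6 (invoked 10): VC(op1)=(0, 0, 0, 1), VC(op5)=(1, 0, 0, 0), own-thread bump on P0 → (2, 0, 0, 1)
merge at op4 (invoked 6): VC(op2)=(0, 0, 0, 2), VC(op3)=(0, 1, 0, 0), own-thread bump on P3 → (0, 1, 0, 3)
merge at op10 (invoked 18): VC(op5)=(1, 0, 0, 0), VC(op6)=(2, 0, 0, 1), own-thread bump on P0 → (3, 0, 0, 1)
merge at op8 (invoked 14): VC(op4)=(0, 1, 0, 3), own-thread bump on P3 → (0, 1, 0, 4)
merge at op9 (invoked 17): VC(op8)=(0, 1, 0, 4), own-thread bump on P3 → (0, 1, 0, 5)
merge at op12 (invoked 21): VC(op7)=(0, 0, 1, 2), VC(op8)=(0, 1, 0, 4), own-thread bump on P2 → (0, 1, 2, 4)
target: VC(op9) = (0, 1, 0, 5)

(0, 1, 0, 5)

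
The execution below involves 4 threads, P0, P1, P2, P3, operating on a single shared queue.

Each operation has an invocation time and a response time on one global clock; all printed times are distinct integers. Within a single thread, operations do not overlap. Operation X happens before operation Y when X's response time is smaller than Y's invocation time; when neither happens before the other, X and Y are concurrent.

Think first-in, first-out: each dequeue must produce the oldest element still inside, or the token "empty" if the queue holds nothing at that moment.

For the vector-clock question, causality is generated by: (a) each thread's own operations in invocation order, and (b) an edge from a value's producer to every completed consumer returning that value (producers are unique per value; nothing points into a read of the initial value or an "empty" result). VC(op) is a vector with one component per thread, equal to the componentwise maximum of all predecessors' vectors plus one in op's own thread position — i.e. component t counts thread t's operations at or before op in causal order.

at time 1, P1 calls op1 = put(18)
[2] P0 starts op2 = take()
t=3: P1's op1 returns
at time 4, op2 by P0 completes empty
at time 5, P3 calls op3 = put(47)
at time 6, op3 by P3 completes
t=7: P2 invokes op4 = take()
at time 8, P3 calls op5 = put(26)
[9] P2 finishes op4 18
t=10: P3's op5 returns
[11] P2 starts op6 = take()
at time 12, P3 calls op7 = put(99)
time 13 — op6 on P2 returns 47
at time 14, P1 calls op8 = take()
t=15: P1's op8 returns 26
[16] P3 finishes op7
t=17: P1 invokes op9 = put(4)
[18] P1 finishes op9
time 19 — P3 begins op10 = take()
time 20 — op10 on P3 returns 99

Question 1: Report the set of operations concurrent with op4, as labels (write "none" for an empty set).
op5

op4 spans [7,9]; an op avoiding the whole window 7..9 is ordered, any other is concurrent
op1 [1,3]: before
op2 [2,4]: before
op3 [5,6]: before
op5 [8,10]: concurrent
op6 [11,13]: after
op7 [12,16]: after
op8 [14,15]: after
op9 [17,18]: after
op10 [19,20]: after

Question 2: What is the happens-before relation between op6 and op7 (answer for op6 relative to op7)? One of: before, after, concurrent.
concurrent

op6 spans [11,13], op7 spans [12,16]
the intervals overlap in both directions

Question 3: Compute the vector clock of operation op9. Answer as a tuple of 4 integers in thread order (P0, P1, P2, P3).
(0, 3, 0, 2)

invoked at 5, op3 has no predecessors; its own P3 bump gives (0, 0, 0, 1)
invoked at 1, op1 has no predecessors; its own P1 bump gives (0, 1, 0, 0)
invoked at 2, op2 has no predecessors; its own P0 bump gives (1, 0, 0, 0)
op5 (invocation 8): componentwise max over VC(op3)=(0, 0, 0, 1), +1 at P3, giving (0, 0, 0, 2)
op4 (invocation 7): componentwise max over VC(op1)=(0, 1, 0, 0), +1 at P2, giving (0, 1, 1, 0)
op7 (invocation 12): componentwise max over VC(op5)=(0, 0, 0, 2), +1 at P3, giving (0, 0, 0, 3)
op10 (invocation 19): componentwise max over VC(op7)=(0, 0, 0, 3), +1 at P3, giving (0, 0, 0, 4)
op6 (invocation 11): componentwise max over VC(op3)=(0, 0, 0, 1), VC(op4)=(0, 1, 1, 0), +1 at P2, giving (0, 1, 2, 1)
op8 (invocation 14): componentwise max over VC(op1)=(0, 1, 0, 0), VC(op5)=(0, 0, 0, 2), +1 at P1, giving (0, 2, 0, 2)
op9 (invocation 17): componentwise max over VC(op8)=(0, 2, 0, 2), +1 at P1, giving (0, 3, 0, 2)
target: VC(op9) = (0, 3, 0, 2)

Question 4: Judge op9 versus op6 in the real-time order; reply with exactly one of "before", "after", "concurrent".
after

op9 spans [17,18], op6 spans [11,13]
resp(op6)=13 < inv(op9)=17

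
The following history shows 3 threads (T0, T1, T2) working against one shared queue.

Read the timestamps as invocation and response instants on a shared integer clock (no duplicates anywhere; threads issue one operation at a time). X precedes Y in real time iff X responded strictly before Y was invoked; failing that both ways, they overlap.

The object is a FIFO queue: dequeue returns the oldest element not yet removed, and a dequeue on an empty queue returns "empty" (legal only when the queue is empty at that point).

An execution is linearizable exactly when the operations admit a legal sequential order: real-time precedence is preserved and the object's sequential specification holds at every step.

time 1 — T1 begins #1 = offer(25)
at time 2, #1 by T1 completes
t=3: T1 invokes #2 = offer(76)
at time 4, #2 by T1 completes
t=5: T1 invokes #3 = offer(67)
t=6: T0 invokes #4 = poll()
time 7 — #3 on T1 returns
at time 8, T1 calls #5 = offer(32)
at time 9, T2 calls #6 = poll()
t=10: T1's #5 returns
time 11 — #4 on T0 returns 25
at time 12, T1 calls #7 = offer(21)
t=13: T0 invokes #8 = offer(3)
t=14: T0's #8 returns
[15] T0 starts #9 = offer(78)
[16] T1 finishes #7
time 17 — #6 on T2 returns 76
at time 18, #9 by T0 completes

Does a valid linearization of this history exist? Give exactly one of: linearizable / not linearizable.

linearizable

witness order: #1, #2, #3, #4, #5, #6, #7, #8, #9
1. #1 offer(25), leaving queue <25>
2. #2 offer(76), leaving queue <25,76>
3. #3 offer(67), leaving queue <25,76,67>
4. #4 poll() → 25, leaving queue <76,67>
5. #5 offer(32), leaving queue <76,67,32>
6. #6 poll() → 76, leaving queue <67,32>
7. #7 offer(21), leaving queue <67,32,21>
8. #8 offer(3), leaving queue <67,32,21,3>
9. #9 offer(78), leaving queue <67,32,21,3,78>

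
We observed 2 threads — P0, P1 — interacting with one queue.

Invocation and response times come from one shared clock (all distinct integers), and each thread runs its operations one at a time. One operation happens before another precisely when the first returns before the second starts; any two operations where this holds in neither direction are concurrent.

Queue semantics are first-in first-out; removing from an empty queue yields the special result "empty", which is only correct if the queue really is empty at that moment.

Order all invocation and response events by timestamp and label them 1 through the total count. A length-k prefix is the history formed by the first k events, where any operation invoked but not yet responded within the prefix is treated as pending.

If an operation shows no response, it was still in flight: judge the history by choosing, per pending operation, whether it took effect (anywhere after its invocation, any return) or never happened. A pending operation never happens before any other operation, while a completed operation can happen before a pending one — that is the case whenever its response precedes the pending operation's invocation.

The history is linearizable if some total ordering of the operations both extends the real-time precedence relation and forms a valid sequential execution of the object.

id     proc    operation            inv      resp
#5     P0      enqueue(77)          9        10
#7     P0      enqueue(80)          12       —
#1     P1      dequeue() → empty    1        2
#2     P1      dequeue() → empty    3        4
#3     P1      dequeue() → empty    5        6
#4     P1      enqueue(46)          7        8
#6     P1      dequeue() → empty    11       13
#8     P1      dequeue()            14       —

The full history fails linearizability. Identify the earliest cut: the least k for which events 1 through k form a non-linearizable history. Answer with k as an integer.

13

events 1..12 are linearizable; a witness order is #1, #2, #3, #4, #5:
1. #1 dequeue() → empty, leaving queue <>
2. #2 dequeue() → empty, leaving queue <>
3. #3 dequeue() → empty, leaving queue <>
4. #4 enqueue(46), leaving queue <46>
5. #5 enqueue(77), leaving queue <46,77>
with event 13 included (#6 responding at time 13), all real-time-consistent orders fail
every completion of the 1 pending operation (#7) was checked; none linearizes
for example #1, #2, #3, #4, #5, #6 (pending dropped) fails at step 6: #6 dequeue() → empty is not legal there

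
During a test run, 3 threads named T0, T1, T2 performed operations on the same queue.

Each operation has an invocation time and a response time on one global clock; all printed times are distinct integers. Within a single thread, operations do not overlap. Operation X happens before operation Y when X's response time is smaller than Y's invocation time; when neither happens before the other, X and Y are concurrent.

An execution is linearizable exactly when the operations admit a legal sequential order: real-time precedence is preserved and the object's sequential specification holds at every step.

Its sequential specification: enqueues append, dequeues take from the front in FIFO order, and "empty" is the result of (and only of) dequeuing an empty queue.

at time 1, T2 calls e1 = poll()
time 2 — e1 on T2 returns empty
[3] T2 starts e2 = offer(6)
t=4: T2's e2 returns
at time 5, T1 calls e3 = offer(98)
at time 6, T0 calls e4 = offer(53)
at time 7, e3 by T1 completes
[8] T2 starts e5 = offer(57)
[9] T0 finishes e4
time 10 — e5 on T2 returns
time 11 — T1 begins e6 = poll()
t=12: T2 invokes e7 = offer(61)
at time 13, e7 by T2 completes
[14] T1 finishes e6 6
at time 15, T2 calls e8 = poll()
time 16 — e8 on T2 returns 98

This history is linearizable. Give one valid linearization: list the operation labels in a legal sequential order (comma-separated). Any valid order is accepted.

step 1: e1 poll() → empty — queue <>
step 2: e2 offer(6) — queue <6>
step 3: e3 offer(98) — queue <6,98>
step 4: e4 offer(53) — queue <6,98,53>
step 5: e5 offer(57) — queue <6,98,53,57>
step 6: e6 poll() → 6 — queue <98,53,57>
step 7: e7 offer(61) — queue <98,53,57,61>
step 8: e8 poll() → 98 — queue <53,57,61>

e1, e2, e3, e4, e5, e6, e7, e8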